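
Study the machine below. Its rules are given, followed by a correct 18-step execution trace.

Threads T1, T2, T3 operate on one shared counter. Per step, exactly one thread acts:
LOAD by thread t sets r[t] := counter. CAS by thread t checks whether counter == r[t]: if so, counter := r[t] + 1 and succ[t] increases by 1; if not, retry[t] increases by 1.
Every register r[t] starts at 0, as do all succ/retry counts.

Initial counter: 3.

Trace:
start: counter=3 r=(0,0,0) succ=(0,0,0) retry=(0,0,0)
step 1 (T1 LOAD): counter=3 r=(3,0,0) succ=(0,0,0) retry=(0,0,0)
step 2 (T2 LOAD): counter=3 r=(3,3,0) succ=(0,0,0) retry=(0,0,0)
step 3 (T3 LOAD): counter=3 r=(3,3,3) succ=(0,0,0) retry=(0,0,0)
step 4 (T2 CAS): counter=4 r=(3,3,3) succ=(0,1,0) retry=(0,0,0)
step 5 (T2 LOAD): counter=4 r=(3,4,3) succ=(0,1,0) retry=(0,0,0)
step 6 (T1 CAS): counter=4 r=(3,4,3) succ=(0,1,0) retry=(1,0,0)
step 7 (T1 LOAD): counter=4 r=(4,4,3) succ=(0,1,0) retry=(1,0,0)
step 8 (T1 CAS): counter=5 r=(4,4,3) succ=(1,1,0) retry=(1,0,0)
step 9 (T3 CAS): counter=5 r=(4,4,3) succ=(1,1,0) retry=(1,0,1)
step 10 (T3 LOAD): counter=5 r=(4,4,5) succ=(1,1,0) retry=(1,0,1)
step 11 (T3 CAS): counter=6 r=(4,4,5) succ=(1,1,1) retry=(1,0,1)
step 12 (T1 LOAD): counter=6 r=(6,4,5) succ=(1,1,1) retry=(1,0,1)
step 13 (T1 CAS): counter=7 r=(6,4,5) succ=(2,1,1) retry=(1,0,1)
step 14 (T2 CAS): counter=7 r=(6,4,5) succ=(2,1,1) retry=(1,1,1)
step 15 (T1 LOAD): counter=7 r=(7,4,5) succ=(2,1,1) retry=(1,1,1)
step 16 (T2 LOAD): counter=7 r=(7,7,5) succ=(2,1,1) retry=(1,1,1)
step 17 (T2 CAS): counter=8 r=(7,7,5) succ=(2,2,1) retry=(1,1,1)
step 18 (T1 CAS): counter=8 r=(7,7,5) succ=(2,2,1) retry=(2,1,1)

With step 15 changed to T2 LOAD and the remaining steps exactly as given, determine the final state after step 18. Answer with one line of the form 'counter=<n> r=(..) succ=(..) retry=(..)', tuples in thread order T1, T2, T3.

counter=8 r=(6,7,5) succ=(2,2,1) retry=(2,1,1)

(re-executing from step 15 with the substitution; state before step 15: counter=7 r=(6,4,5) succ=(2,1,1) retry=(1,1,1))
step 15 (T2 LOAD): counter=7 r=(6,7,5) succ=(2,1,1) retry=(1,1,1)
step 16 (T2 LOAD): counter=7 r=(6,7,5) succ=(2,1,1) retry=(1,1,1)
step 17 (T2 CAS): counter=8 r=(6,7,5) succ=(2,2,1) retry=(1,1,1)
step 18 (T1 CAS): counter=8 r=(6,7,5) succ=(2,2,1) retry=(2,1,1)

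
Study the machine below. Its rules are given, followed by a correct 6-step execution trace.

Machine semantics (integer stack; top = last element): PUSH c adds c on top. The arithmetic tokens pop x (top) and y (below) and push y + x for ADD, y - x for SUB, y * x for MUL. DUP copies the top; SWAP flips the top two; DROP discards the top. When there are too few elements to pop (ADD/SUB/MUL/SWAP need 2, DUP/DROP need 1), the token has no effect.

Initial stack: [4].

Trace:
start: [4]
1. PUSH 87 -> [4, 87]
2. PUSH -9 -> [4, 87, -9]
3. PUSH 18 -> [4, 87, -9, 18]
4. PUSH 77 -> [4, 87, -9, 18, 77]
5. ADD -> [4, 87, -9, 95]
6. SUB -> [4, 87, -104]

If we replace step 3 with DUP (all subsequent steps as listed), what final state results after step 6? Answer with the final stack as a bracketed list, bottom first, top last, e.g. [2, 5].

[4, 87, -77]

(re-executing from step 3 with the substitution; state before step 3: [4, 87, -9])
3. DUP -> [4, 87, -9, -9]
4. PUSH 77 -> [4, 87, -9, -9, 77]
5. ADD -> [4, 87, -9, 68]
6. SUB -> [4, 87, -77]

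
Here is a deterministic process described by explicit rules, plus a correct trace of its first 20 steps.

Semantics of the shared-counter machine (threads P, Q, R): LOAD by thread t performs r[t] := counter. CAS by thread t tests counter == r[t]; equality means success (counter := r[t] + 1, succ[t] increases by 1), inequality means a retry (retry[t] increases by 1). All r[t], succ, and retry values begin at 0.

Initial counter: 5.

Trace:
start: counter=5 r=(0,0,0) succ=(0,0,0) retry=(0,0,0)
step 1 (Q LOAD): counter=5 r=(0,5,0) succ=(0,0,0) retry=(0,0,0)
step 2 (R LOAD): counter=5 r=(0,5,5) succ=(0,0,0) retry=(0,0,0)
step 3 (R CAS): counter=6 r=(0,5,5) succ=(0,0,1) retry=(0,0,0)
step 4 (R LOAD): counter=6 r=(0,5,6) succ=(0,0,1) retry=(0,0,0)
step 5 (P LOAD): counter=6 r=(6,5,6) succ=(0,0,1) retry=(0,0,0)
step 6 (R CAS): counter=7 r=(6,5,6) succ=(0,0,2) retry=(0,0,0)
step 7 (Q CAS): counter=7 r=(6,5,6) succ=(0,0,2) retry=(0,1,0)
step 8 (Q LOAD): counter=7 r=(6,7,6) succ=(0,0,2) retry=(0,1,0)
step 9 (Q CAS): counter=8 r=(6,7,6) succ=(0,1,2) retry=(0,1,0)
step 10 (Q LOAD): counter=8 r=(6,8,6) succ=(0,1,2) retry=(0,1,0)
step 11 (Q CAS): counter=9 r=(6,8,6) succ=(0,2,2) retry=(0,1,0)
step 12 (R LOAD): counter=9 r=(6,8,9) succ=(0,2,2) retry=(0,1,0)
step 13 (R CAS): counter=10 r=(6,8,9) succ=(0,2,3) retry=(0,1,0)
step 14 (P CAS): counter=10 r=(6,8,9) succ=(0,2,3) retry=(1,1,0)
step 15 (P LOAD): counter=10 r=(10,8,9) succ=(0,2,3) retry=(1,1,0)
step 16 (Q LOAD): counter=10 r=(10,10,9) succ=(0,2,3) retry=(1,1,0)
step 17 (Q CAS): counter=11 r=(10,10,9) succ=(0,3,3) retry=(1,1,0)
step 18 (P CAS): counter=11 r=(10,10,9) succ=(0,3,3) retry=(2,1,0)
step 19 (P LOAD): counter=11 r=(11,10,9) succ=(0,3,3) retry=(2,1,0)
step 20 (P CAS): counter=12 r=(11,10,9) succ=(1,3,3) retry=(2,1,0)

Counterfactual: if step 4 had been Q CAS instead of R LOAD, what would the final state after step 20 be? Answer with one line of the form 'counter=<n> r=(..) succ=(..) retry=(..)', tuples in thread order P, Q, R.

(re-executing from step 4 with the substitution; state before step 4: counter=6 r=(0,5,5) succ=(0,0,1) retry=(0,0,0))
step 4 (Q CAS): counter=6 r=(0,5,5) succ=(0,0,1) retry=(0,1,0)
step 5 (P LOAD): counter=6 r=(6,5,5) succ=(0,0,1) retry=(0,1,0)
step 6 (R CAS): counter=6 r=(6,5,5) succ=(0,0,1) retry=(0,1,1)
step 7 (Q CAS): counter=6 r=(6,5,5) succ=(0,0,1) retry=(0,2,1)
step 8 (Q LOAD): counter=6 r=(6,6,5) succ=(0,0,1) retry=(0,2,1)
step 9 (Q CAS): counter=7 r=(6,6,5) succ=(0,1,1) retry=(0,2,1)
step 10 (Q LOAD): counter=7 r=(6,7,5) succ=(0,1,1) retry=(0,2,1)
step 11 (Q CAS): counter=8 r=(6,7,5) succ=(0,2,1) retry=(0,2,1)
step 12 (R LOAD): counter=8 r=(6,7,8) succ=(0,2,1) retry=(0,2,1)
step 13 (R CAS): counter=9 r=(6,7,8) succ=(0,2,2) retry=(0,2,1)
step 14 (P CAS): counter=9 r=(6,7,8) succ=(0,2,2) retry=(1,2,1)
step 15 (P LOAD): counter=9 r=(9,7,8) succ=(0,2,2) retry=(1,2,1)
step 16 (Q LOAD): counter=9 r=(9,9,8) succ=(0,2,2) retry=(1,2,1)
step 17 (Q CAS): counter=10 r=(9,9,8) succ=(0,3,2) retry=(1,2,1)
step 18 (P CAS): counter=10 r=(9,9,8) succ=(0,3,2) retry=(2,2,1)
step 19 (P LOAD): counter=10 r=(10,9,8) succ=(0,3,2) retry=(2,2,1)
step 20 (P CAS): counter=11 r=(10,9,8) succ=(1,3,2) retry=(2,2,1)

counter=11 r=(10,9,8) succ=(1,3,2) retry=(2,2,1)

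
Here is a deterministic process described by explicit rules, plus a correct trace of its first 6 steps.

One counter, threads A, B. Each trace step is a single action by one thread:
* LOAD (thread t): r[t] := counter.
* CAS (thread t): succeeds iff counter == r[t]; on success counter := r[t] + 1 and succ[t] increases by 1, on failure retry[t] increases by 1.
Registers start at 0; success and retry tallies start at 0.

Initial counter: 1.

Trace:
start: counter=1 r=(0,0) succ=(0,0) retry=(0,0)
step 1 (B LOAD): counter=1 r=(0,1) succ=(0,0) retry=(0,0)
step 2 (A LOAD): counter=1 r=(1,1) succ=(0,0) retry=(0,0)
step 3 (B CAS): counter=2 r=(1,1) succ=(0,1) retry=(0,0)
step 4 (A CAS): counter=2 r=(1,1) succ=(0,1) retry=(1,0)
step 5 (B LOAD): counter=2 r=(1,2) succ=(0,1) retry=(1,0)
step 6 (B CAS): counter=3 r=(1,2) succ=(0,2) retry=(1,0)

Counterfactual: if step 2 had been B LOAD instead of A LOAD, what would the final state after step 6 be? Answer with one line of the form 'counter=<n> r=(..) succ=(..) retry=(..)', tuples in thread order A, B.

(re-executing from step 2 with the substitution; state before step 2: counter=1 r=(0,1) succ=(0,0) retry=(0,0))
step 2 (B LOAD): counter=1 r=(0,1) succ=(0,0) retry=(0,0)
step 3 (B CAS): counter=2 r=(0,1) succ=(0,1) retry=(0,0)
step 4 (A CAS): counter=2 r=(0,1) succ=(0,1) retry=(1,0)
step 5 (B LOAD): counter=2 r=(0,2) succ=(0,1) retry=(1,0)
step 6 (B CAS): counter=3 r=(0,2) succ=(0,2) retry=(1,0)

counter=3 r=(0,2) succ=(0,2) retry=(1,0)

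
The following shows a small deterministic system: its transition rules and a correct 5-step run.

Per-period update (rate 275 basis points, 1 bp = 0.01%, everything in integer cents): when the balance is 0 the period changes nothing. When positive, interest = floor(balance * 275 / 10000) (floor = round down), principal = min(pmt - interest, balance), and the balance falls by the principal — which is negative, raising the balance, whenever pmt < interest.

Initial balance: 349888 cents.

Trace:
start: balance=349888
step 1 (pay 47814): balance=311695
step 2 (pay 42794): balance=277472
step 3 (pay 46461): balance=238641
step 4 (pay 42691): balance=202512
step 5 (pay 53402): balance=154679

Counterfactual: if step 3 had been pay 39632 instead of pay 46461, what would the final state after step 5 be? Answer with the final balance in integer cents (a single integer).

(re-executing from step 3 with the substitution; state before step 3: balance=277472)
step 3 (pay 39632): balance=245470
step 4 (pay 42691): balance=209529
step 5 (pay 53402): balance=161889

161889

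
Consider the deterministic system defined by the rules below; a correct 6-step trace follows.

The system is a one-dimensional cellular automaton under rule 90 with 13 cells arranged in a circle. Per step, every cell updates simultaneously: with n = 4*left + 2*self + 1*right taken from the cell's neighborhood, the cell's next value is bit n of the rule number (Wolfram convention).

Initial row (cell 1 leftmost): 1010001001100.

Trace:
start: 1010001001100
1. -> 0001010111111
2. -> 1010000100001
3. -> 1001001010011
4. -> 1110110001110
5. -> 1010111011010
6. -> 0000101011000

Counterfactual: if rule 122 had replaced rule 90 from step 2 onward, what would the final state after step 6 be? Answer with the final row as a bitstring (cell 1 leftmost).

0000000011110

(re-executing steps 2..6 under rule 122; state before step 2: 0001010111111)
2. -> 1010101100001
3. -> 1101011110011
4. -> 0110110011110
5. -> 1111111110011
6. -> 0000000011110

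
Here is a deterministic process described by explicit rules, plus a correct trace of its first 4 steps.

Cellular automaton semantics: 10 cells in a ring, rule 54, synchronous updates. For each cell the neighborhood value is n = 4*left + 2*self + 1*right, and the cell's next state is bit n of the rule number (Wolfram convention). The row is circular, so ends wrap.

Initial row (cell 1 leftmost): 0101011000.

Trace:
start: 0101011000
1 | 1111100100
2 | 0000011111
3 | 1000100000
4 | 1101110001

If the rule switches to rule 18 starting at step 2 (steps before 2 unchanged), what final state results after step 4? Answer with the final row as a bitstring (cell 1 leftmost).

0101010001

(re-executing steps 2..4 under rule 18; state before step 2: 1111100100)
2 | 0000011011
3 | 1000100000
4 | 0101010001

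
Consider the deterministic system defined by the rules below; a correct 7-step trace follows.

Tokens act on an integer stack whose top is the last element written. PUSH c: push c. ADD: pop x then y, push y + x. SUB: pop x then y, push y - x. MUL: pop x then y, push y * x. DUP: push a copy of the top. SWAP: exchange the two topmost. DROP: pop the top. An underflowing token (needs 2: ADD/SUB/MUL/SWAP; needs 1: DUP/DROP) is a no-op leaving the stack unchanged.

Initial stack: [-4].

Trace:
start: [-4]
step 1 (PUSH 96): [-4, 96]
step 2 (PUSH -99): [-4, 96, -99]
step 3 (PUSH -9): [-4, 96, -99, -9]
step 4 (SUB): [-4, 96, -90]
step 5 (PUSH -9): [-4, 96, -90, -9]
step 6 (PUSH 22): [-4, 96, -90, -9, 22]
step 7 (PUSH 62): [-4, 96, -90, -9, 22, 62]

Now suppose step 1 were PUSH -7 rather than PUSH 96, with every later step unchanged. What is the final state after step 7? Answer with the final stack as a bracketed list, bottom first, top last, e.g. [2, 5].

[-4, -7, -90, -9, 22, 62]

(re-executing from step 1 with the substitution; state before step 1: [-4])
step 1 (PUSH -7): [-4, -7]
step 2 (PUSH -99): [-4, -7, -99]
step 3 (PUSH -9): [-4, -7, -99, -9]
step 4 (SUB): [-4, -7, -90]
step 5 (PUSH -9): [-4, -7, -90, -9]
step 6 (PUSH 22): [-4, -7, -90, -9, 22]
step 7 (PUSH 62): [-4, -7, -90, -9, 22, 62]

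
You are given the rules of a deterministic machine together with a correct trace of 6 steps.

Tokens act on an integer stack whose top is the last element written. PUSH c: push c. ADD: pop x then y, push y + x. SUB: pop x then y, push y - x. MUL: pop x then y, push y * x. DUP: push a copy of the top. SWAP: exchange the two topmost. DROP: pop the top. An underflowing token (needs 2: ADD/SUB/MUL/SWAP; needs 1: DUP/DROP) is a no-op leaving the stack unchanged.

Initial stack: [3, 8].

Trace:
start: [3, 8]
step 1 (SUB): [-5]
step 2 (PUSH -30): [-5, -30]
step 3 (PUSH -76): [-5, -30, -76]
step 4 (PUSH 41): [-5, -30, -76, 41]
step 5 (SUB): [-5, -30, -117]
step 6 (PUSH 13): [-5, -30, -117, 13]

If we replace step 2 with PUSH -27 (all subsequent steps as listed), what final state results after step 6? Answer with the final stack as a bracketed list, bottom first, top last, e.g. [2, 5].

(re-executing from step 2 with the substitution; state before step 2: [-5])
step 2 (PUSH -27): [-5, -27]
step 3 (PUSH -76): [-5, -27, -76]
step 4 (PUSH 41): [-5, -27, -76, 41]
step 5 (SUB): [-5, -27, -117]
step 6 (PUSH 13): [-5, -27, -117, 13]

[-5, -27, -117, 13]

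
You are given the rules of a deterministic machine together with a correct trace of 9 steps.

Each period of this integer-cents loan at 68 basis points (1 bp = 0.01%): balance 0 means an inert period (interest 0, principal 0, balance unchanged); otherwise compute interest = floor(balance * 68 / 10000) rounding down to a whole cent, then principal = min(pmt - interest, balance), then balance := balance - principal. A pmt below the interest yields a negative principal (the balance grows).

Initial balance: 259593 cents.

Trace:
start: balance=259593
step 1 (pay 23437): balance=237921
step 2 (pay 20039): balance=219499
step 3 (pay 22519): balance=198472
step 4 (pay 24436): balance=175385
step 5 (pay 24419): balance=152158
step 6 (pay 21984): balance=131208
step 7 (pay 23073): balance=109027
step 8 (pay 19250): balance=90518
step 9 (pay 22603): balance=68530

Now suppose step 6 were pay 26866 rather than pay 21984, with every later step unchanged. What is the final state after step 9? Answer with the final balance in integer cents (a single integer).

(re-executing from step 6 with the substitution; state before step 6: balance=152158)
step 6 (pay 26866): balance=126326
step 7 (pay 23073): balance=104112
step 8 (pay 19250): balance=85569
step 9 (pay 22603): balance=63547

63547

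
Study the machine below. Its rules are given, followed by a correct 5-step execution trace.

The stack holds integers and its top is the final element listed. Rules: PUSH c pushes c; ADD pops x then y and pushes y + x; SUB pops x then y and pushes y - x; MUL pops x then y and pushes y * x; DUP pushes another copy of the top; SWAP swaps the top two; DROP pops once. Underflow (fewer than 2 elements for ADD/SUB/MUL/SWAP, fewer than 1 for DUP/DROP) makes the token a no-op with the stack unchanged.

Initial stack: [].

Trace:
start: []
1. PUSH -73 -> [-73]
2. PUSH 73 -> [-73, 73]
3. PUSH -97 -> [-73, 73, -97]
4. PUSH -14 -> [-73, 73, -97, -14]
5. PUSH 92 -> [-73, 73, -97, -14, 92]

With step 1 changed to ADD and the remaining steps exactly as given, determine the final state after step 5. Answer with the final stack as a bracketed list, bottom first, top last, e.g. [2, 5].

(re-executing from step 1 with the substitution; state before step 1: [])
1. ADD -> []
2. PUSH 73 -> [73]
3. PUSH -97 -> [73, -97]
4. PUSH -14 -> [73, -97, -14]
5. PUSH 92 -> [73, -97, -14, 92]

[73, -97, -14, 92]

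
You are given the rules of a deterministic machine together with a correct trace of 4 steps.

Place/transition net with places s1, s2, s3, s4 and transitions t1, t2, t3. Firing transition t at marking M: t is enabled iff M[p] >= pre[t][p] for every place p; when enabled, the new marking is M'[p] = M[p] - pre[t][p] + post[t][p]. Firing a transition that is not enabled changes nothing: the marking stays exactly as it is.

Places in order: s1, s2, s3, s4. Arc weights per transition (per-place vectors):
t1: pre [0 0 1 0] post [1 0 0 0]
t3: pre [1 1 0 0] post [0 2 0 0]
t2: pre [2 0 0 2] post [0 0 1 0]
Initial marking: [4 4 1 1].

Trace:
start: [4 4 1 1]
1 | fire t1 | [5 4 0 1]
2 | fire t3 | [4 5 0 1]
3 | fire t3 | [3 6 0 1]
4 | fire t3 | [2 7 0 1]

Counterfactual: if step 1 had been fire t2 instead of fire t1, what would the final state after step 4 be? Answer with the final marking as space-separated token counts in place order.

1 7 1 1

(re-executing from step 1 with the substitution; state before step 1: [4 4 1 1])
1 | fire t2 | [4 4 1 1]
2 | fire t3 | [3 5 1 1]
3 | fire t3 | [2 6 1 1]
4 | fire t3 | [1 7 1 1]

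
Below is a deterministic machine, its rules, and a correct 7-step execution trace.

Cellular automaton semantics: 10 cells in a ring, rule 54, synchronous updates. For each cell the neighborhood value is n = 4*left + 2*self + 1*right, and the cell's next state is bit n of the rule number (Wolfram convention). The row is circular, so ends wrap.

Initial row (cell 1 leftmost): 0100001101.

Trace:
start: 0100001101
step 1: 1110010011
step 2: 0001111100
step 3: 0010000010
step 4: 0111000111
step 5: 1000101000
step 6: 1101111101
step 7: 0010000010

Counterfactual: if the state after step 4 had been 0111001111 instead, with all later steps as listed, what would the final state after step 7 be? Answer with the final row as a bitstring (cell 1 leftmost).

state after step 4 := 0111001111
step 5: 1000110000
step 6: 1101001001
step 7: 0011111110

0011111110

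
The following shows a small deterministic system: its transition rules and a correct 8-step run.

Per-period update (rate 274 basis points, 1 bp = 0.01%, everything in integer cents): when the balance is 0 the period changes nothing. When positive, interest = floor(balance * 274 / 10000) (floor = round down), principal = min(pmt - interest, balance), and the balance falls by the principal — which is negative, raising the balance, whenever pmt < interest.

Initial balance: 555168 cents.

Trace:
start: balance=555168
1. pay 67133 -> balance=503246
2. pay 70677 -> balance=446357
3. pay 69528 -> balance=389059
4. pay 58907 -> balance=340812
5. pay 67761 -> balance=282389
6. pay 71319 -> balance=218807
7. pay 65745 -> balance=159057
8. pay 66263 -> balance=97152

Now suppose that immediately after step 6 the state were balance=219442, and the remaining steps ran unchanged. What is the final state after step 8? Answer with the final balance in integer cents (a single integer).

97822

state after step 6 := balance=219442
7. pay 65745 -> balance=159709
8. pay 66263 -> balance=97822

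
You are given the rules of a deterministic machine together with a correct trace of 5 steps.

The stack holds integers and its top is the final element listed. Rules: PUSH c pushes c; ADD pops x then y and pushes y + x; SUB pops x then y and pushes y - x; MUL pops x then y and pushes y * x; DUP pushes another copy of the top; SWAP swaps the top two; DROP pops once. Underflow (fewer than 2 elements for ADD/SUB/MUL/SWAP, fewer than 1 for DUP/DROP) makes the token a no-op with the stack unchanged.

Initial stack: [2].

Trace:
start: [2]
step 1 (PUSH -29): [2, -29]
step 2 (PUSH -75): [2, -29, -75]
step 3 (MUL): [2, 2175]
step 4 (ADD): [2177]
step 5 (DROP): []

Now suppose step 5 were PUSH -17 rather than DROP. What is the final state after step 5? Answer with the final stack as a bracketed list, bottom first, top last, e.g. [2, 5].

(re-executing from step 5 with the substitution; state before step 5: [2177])
step 5 (PUSH -17): [2177, -17]

[2177, -17]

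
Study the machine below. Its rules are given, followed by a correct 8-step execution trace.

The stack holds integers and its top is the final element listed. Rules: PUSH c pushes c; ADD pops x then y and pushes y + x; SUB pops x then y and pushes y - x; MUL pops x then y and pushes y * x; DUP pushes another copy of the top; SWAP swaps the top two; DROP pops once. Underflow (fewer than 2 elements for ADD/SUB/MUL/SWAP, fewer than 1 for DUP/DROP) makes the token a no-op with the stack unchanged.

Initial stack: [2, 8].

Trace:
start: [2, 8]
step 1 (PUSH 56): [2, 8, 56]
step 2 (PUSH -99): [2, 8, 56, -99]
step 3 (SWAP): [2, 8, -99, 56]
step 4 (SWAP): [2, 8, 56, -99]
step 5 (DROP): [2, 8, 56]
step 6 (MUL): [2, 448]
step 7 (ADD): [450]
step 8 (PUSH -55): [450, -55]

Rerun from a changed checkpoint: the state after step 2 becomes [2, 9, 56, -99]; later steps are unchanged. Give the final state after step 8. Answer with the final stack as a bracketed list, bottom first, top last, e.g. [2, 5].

[506, -55]

state after step 2 := [2, 9, 56, -99]
step 3 (SWAP): [2, 9, -99, 56]
step 4 (SWAP): [2, 9, 56, -99]
step 5 (DROP): [2, 9, 56]
step 6 (MUL): [2, 504]
step 7 (ADD): [506]
step 8 (PUSH -55): [506, -55]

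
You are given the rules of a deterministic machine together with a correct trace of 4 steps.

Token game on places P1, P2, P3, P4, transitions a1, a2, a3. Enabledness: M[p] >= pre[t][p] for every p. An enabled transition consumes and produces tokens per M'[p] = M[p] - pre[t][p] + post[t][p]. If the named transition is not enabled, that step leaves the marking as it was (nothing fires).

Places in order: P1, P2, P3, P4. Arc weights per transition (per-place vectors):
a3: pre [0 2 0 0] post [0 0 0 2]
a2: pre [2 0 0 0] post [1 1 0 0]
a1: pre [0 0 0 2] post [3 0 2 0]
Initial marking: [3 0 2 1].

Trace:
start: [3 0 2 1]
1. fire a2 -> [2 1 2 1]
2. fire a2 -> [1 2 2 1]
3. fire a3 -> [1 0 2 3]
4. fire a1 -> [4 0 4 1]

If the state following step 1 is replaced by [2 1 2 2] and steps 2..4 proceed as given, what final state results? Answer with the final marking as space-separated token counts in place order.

4 0 4 2

state after step 1 := [2 1 2 2]
2. fire a2 -> [1 2 2 2]
3. fire a3 -> [1 0 2 4]
4. fire a1 -> [4 0 4 2]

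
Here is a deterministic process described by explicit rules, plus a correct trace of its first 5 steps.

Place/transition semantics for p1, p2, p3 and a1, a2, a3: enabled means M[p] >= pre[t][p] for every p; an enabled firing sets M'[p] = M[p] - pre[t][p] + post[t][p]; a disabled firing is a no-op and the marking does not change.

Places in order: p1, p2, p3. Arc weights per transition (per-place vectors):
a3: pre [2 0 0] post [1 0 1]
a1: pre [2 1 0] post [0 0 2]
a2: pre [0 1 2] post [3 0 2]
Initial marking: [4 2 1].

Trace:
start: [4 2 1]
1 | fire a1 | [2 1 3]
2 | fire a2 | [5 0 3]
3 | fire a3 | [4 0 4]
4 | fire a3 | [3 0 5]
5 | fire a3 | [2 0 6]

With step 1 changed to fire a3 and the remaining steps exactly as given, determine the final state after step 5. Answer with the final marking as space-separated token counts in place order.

3 1 5

(re-executing from step 1 with the substitution; state before step 1: [4 2 1])
1 | fire a3 | [3 2 2]
2 | fire a2 | [6 1 2]
3 | fire a3 | [5 1 3]
4 | fire a3 | [4 1 4]
5 | fire a3 | [3 1 5]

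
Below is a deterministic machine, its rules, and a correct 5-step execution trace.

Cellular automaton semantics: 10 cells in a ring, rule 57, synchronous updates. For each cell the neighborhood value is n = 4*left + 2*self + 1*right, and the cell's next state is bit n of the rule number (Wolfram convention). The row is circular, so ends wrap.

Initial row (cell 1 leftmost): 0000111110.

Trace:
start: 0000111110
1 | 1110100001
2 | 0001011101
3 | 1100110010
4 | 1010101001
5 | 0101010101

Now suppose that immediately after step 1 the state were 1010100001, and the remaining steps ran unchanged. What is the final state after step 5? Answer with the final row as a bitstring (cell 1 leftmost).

1011010100

state after step 1 := 1010100001
2 | 0101011101
3 | 1010110010
4 | 0101101001
5 | 1011010100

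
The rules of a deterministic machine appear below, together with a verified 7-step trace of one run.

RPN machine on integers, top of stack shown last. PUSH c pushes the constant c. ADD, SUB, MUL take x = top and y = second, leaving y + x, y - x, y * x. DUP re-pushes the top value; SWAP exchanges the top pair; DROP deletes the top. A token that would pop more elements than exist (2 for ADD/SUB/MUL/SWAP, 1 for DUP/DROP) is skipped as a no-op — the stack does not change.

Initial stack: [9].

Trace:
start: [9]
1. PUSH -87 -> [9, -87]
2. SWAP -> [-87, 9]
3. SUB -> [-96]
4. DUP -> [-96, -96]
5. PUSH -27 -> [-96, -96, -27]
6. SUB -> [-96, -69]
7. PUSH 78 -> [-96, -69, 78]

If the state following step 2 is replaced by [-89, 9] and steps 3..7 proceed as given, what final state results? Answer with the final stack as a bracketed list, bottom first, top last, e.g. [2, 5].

state after step 2 := [-89, 9]
3. SUB -> [-98]
4. DUP -> [-98, -98]
5. PUSH -27 -> [-98, -98, -27]
6. SUB -> [-98, -71]
7. PUSH 78 -> [-98, -71, 78]

[-98, -71, 78]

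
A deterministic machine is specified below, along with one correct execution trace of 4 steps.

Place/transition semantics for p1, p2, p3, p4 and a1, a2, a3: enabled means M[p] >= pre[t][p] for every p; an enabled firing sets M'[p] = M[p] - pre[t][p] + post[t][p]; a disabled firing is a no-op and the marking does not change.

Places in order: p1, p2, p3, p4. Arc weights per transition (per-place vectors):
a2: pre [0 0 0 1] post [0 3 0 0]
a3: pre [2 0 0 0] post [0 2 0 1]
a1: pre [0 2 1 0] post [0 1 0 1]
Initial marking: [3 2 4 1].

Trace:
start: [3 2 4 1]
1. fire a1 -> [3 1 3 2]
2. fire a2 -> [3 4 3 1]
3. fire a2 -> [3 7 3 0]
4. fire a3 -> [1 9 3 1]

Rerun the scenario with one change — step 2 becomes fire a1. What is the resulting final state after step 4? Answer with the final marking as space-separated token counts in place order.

(re-executing from step 2 with the substitution; state before step 2: [3 1 3 2])
2. fire a1 -> [3 1 3 2]
3. fire a2 -> [3 4 3 1]
4. fire a3 -> [1 6 3 2]

1 6 3 2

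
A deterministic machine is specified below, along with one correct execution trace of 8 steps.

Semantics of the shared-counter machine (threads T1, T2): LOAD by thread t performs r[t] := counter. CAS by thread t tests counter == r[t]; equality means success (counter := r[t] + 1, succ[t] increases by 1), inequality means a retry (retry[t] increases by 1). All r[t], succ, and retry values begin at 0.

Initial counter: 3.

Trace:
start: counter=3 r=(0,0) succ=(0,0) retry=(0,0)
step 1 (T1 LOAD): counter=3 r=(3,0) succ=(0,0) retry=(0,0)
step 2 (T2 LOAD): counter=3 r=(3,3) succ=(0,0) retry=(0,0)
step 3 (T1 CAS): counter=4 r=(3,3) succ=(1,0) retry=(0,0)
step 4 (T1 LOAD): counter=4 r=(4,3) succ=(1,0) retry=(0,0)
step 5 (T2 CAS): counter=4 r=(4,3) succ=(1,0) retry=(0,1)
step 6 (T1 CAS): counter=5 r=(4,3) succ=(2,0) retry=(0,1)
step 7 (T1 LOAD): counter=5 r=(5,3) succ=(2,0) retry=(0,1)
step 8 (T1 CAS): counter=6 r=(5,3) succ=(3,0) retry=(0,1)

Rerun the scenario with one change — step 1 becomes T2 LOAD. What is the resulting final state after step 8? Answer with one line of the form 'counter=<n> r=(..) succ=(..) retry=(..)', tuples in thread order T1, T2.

(re-executing from step 1 with the substitution; state before step 1: counter=3 r=(0,0) succ=(0,0) retry=(0,0))
step 1 (T2 LOAD): counter=3 r=(0,3) succ=(0,0) retry=(0,0)
step 2 (T2 LOAD): counter=3 r=(0,3) succ=(0,0) retry=(0,0)
step 3 (T1 CAS): counter=3 r=(0,3) succ=(0,0) retry=(1,0)
step 4 (T1 LOAD): counter=3 r=(3,3) succ=(0,0) retry=(1,0)
step 5 (T2 CAS): counter=4 r=(3,3) succ=(0,1) retry=(1,0)
step 6 (T1 CAS): counter=4 r=(3,3) succ=(0,1) retry=(2,0)
step 7 (T1 LOAD): counter=4 r=(4,3) succ=(0,1) retry=(2,0)
step 8 (T1 CAS): counter=5 r=(4,3) succ=(1,1) retry=(2,0)

counter=5 r=(4,3) succ=(1,1) retry=(2,0)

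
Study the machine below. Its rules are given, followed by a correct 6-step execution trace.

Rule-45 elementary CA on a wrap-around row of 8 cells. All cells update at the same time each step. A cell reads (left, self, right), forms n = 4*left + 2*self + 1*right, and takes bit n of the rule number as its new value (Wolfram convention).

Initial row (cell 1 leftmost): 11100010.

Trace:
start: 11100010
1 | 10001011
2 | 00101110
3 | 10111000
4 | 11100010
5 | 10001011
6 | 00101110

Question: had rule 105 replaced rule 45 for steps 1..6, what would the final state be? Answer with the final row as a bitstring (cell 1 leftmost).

11010001

(re-executing steps 1..6 under rule 105; state before step 1: 11100010)
1 | 10101001
2 | 11010001
3 | 01100101
4 | 11100010
5 | 10101001
6 | 11010001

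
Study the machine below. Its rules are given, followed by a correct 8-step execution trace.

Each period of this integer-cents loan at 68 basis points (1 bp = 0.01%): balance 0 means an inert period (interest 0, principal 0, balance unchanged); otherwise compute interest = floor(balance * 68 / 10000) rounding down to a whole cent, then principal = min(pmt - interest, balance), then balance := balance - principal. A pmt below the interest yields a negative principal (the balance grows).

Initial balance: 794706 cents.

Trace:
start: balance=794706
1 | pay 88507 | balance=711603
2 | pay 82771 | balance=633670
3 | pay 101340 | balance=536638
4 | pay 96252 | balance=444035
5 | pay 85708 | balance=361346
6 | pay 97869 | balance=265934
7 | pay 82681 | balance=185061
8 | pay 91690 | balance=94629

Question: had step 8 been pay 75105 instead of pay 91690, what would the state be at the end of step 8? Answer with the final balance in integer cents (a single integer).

111214

(re-executing from step 8 with the substitution; state before step 8: balance=185061)
8 | pay 75105 | balance=111214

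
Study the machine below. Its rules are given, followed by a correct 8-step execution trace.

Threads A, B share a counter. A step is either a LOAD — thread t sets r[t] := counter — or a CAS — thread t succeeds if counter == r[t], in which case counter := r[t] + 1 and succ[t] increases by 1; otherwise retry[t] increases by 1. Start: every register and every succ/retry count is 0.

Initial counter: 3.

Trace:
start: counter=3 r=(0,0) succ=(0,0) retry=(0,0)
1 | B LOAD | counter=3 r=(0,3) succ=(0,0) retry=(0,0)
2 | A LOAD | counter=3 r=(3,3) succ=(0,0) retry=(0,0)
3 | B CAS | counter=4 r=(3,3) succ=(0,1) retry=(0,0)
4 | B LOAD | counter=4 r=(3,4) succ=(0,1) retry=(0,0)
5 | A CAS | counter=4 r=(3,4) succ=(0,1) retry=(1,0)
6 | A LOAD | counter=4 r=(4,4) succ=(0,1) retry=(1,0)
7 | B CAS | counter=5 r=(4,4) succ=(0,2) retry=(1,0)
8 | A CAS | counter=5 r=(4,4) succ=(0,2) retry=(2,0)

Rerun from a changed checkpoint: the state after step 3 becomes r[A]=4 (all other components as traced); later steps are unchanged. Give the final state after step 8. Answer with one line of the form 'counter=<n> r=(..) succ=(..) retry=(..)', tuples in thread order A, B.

counter=6 r=(5,4) succ=(2,1) retry=(0,1)

state after step 3 := counter=4 r=(4,3) succ=(0,1) retry=(0,0)
4 | B LOAD | counter=4 r=(4,4) succ=(0,1) retry=(0,0)
5 | A CAS | counter=5 r=(4,4) succ=(1,1) retry=(0,0)
6 | A LOAD | counter=5 r=(5,4) succ=(1,1) retry=(0,0)
7 | B CAS | counter=5 r=(5,4) succ=(1,1) retry=(0,1)
8 | A CAS | counter=6 r=(5,4) succ=(2,1) retry=(0,1)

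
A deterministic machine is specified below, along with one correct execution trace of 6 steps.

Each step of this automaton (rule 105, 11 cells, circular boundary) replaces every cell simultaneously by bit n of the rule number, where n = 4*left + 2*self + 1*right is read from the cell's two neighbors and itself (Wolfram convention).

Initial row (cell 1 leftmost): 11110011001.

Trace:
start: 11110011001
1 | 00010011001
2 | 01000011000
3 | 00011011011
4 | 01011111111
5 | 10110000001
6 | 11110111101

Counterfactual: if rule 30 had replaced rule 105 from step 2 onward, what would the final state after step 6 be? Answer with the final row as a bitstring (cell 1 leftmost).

(re-executing steps 2..6 under rule 30; state before step 2: 00010011001)
2 | 10111110111
3 | 00100000100
4 | 01110001110
5 | 11001011001
6 | 00111010111

00111010111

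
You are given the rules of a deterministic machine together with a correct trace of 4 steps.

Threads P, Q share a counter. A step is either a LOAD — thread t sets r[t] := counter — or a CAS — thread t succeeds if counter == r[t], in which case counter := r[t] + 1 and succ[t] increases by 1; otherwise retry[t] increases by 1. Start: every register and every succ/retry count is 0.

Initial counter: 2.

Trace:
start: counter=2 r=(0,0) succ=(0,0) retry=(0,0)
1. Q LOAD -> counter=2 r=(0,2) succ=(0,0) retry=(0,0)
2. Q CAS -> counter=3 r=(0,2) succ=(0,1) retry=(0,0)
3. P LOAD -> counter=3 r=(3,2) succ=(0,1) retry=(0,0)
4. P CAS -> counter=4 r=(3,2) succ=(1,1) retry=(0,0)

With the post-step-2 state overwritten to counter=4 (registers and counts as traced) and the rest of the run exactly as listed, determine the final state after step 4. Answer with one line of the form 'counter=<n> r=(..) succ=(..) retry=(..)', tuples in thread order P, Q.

state after step 2 := counter=4 r=(0,2) succ=(0,1) retry=(0,0)
3. P LOAD -> counter=4 r=(4,2) succ=(0,1) retry=(0,0)
4. P CAS -> counter=5 r=(4,2) succ=(1,1) retry=(0,0)

counter=5 r=(4,2) succ=(1,1) retry=(0,0)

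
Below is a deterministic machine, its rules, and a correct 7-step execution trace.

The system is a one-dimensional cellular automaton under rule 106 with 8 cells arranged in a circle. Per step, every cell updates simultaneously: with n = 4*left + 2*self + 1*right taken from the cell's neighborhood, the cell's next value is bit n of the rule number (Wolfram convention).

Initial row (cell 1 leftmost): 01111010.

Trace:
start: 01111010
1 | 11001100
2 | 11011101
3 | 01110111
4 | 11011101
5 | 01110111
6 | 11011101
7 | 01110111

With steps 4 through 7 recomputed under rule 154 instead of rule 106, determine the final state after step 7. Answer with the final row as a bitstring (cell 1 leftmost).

01110111

(re-executing steps 4..7 under rule 154; state before step 4: 01110111)
4 | 01100110
5 | 11011101
6 | 10011001
7 | 01110111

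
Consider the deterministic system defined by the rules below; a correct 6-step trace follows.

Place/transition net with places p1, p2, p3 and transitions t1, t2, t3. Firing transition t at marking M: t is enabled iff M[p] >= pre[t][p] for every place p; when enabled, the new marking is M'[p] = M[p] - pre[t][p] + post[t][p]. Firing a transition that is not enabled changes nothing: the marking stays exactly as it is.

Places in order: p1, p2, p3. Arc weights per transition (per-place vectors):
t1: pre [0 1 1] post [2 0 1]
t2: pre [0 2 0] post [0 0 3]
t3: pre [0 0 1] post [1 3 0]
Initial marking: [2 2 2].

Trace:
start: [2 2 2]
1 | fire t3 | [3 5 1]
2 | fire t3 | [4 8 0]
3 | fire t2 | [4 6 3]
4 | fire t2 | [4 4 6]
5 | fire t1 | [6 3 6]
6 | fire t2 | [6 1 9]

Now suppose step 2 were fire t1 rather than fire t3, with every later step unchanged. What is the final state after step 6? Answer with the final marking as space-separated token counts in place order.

(re-executing from step 2 with the substitution; state before step 2: [3 5 1])
2 | fire t1 | [5 4 1]
3 | fire t2 | [5 2 4]
4 | fire t2 | [5 0 7]
5 | fire t1 | [5 0 7]
6 | fire t2 | [5 0 7]

5 0 7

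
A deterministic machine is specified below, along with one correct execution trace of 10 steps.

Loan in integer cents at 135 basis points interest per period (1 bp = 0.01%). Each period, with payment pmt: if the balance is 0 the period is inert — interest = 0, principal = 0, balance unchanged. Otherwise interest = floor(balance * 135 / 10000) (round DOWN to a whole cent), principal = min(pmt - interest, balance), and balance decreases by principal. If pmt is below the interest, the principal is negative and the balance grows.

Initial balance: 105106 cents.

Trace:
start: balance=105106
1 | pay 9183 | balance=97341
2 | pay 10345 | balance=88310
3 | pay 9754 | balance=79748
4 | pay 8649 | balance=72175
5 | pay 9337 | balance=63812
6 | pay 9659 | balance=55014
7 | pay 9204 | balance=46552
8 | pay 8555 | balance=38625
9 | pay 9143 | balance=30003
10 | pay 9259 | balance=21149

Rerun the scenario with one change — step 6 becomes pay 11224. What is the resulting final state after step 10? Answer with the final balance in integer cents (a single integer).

19498

(re-executing from step 6 with the substitution; state before step 6: balance=63812)
6 | pay 11224 | balance=53449
7 | pay 9204 | balance=44966
8 | pay 8555 | balance=37018
9 | pay 9143 | balance=28374
10 | pay 9259 | balance=19498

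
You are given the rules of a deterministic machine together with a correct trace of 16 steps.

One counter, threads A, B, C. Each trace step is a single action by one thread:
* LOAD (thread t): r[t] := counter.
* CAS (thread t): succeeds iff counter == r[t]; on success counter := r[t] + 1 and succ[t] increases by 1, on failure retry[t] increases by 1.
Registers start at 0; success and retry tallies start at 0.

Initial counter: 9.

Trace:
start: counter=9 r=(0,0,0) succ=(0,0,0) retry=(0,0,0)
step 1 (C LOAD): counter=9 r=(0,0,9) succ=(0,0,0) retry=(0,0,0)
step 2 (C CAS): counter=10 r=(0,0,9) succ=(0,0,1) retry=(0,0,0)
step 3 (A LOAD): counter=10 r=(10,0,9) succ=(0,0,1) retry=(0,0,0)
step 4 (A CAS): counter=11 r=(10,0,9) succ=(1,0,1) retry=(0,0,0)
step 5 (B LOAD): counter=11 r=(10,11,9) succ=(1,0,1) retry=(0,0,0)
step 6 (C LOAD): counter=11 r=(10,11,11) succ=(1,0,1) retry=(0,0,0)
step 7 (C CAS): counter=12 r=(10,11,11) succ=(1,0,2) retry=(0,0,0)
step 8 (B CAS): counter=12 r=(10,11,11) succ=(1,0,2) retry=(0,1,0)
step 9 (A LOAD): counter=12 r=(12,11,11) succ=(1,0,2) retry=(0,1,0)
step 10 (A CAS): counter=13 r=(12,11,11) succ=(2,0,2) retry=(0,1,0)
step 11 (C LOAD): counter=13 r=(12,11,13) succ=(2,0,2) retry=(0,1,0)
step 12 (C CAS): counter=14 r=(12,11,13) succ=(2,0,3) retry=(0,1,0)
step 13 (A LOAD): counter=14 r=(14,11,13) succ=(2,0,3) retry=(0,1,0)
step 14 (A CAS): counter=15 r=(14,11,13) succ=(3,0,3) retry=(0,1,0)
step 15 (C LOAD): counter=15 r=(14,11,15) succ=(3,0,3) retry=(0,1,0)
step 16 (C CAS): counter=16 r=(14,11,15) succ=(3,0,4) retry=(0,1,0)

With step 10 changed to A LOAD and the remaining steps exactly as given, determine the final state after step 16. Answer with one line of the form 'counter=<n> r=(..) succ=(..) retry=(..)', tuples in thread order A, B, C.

(re-executing from step 10 with the substitution; state before step 10: counter=12 r=(12,11,11) succ=(1,0,2) retry=(0,1,0))
step 10 (A LOAD): counter=12 r=(12,11,11) succ=(1,0,2) retry=(0,1,0)
step 11 (C LOAD): counter=12 r=(12,11,12) succ=(1,0,2) retry=(0,1,0)
step 12 (C CAS): counter=13 r=(12,11,12) succ=(1,0,3) retry=(0,1,0)
step 13 (A LOAD): counter=13 r=(13,11,12) succ=(1,0,3) retry=(0,1,0)
step 14 (A CAS): counter=14 r=(13,11,12) succ=(2,0,3) retry=(0,1,0)
step 15 (C LOAD): counter=14 r=(13,11,14) succ=(2,0,3) retry=(0,1,0)
step 16 (C CAS): counter=15 r=(13,11,14) succ=(2,0,4) retry=(0,1,0)

counter=15 r=(13,11,14) succ=(2,0,4) retry=(0,1,0)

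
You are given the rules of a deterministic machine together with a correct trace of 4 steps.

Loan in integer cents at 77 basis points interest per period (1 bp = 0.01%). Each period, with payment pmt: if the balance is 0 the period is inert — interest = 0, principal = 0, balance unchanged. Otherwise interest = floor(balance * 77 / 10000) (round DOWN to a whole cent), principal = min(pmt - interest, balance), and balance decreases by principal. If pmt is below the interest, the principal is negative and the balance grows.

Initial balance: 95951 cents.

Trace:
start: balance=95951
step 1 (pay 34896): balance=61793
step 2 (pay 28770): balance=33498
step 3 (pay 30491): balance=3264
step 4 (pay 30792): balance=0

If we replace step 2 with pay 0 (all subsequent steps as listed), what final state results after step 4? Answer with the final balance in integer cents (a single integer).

(re-executing from step 2 with the substitution; state before step 2: balance=61793)
step 2 (pay 0): balance=62268
step 3 (pay 30491): balance=32256
step 4 (pay 30792): balance=1712

1712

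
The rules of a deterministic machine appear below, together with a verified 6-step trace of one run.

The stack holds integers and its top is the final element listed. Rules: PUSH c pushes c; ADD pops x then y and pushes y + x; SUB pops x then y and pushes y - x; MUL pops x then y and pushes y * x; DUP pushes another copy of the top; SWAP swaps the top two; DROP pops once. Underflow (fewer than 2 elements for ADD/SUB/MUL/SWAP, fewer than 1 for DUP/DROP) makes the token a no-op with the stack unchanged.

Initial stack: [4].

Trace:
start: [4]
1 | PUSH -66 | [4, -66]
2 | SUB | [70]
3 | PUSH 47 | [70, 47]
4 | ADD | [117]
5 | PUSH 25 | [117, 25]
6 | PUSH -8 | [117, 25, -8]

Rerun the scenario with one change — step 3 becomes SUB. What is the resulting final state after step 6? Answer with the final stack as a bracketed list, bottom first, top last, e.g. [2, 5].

[70, 25, -8]

(re-executing from step 3 with the substitution; state before step 3: [70])
3 | SUB | [70]
4 | ADD | [70]
5 | PUSH 25 | [70, 25]
6 | PUSH -8 | [70, 25, -8]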